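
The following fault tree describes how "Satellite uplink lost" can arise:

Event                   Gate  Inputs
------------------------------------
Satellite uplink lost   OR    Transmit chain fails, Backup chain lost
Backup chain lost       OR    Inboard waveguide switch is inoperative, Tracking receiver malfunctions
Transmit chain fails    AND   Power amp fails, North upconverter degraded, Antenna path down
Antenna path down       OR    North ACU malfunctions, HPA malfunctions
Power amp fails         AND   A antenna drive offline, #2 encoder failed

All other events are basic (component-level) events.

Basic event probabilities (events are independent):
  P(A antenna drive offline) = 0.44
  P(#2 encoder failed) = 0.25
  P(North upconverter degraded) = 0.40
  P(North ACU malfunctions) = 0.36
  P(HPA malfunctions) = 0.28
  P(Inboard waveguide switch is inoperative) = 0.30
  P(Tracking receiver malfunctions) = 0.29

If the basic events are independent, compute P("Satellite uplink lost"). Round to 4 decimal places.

P(Power amp fails) [AND] = 0.44 × 0.25 = 0.110000
P(Antenna path down) [OR] = 1 − (1−0.36) × (1−0.28) = 0.539200
P(Transmit chain fails) [AND] = 0.110000 × 0.40 × 0.539200 = 0.023725
P(Backup chain lost) [OR] = 1 − (1−0.30) × (1−0.29) = 0.503000
P(Satellite uplink lost) [OR] = 1 − (1−0.023725) × (1−0.503000) = 0.514791
Rounded to 4 decimal places: P(Satellite uplink lost) ≈ 0.5148.

0.5148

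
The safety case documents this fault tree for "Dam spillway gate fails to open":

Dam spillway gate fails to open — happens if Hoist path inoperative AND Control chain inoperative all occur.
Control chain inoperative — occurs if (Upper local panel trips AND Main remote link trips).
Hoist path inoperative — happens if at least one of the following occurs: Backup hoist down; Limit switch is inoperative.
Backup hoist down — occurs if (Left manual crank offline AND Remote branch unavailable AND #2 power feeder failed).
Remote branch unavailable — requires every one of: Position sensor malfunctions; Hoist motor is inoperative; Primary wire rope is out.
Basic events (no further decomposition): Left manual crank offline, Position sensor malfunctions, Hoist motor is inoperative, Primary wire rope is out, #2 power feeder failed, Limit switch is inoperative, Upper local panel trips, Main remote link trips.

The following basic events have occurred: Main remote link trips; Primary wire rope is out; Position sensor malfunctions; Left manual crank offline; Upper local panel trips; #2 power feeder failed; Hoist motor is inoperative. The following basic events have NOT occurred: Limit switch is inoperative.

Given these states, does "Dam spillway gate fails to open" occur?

Yes

Remote branch unavailable [AND]: Position sensor malfunctions=occurs, Hoist motor is inoperative=occurs, Primary wire rope is out=occurs → all inputs occur → occurs.
Backup hoist down [AND]: Left manual crank offline=occurs, Remote branch unavailable=occurs, #2 power feeder failed=occurs → all inputs occur → occurs.
Hoist path inoperative [OR]: Backup hoist down=occurs, Limit switch is inoperative=not → at least one input occurs → occurs.
Control chain inoperative [AND]: Upper local panel trips=occurs, Main remote link trips=occurs → all inputs occur → occurs.
Dam spillway gate fails to open [AND]: Hoist path inoperative=occurs, Control chain inoperative=occurs → all inputs occur → occurs.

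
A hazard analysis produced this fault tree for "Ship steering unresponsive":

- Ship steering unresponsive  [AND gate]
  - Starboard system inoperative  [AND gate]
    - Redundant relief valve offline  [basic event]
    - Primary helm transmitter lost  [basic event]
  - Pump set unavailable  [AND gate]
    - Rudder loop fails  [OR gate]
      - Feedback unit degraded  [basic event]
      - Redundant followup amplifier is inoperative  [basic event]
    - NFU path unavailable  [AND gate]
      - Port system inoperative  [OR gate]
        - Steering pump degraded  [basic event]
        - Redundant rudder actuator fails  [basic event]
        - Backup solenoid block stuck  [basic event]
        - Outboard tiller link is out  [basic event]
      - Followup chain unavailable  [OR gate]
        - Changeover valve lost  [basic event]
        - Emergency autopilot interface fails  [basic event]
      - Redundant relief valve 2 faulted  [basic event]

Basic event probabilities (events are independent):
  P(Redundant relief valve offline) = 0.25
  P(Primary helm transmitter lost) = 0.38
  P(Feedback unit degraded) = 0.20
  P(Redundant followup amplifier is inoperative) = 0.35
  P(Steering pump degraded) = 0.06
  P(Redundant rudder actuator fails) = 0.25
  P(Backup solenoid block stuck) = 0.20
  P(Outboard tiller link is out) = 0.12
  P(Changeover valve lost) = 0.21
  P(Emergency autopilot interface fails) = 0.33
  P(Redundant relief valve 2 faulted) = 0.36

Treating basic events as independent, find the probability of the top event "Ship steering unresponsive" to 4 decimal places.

P(Starboard system inoperative) [AND] = 0.25 × 0.38 = 0.095000
P(Rudder loop fails) [OR] = 1 − (1−0.20) × (1−0.35) = 0.480000
P(Port system inoperative) [OR] = 1 − (1−0.06) × (1−0.25) × (1−0.20) × (1−0.12) = 0.503680
P(Followup chain unavailable) [OR] = 1 − (1−0.21) × (1−0.33) = 0.470700
P(NFU path unavailable) [AND] = 0.503680 × 0.470700 × 0.36 = 0.085350
P(Pump set unavailable) [AND] = 0.480000 × 0.085350 = 0.040968
P(Ship steering unresponsive) [AND] = 0.095000 × 0.040968 = 0.003892
Rounded to 4 decimal places: P(Ship steering unresponsive) ≈ 0.0039.

0.0039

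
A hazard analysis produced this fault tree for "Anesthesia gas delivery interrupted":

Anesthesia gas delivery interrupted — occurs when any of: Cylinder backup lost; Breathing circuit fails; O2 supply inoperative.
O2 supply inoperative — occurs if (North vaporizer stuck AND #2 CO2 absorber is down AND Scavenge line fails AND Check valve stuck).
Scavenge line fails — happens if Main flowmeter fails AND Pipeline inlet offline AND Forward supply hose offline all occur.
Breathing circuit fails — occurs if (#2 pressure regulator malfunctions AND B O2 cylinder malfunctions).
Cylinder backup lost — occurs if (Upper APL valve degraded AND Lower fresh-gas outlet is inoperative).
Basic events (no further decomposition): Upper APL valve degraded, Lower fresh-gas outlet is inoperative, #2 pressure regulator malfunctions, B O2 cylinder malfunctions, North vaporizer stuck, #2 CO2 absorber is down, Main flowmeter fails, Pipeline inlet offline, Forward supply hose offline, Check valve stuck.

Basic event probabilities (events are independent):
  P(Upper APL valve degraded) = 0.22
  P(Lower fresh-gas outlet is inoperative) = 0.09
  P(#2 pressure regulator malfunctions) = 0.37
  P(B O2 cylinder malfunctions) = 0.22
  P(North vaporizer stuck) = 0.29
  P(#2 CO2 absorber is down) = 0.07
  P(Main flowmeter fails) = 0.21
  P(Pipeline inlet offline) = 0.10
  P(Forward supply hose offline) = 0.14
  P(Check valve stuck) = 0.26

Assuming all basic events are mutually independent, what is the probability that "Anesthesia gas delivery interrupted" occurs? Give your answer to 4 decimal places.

P(Cylinder backup lost) [AND] = 0.22 × 0.09 = 0.019800
P(Breathing circuit fails) [AND] = 0.37 × 0.22 = 0.081400
P(Scavenge line fails) [AND] = 0.21 × 0.10 × 0.14 = 0.002940
P(O2 supply inoperative) [AND] = 0.29 × 0.07 × 0.002940 × 0.26 = 0.000016
P(Anesthesia gas delivery interrupted) [OR] = 1 − (1−0.019800) × (1−0.081400) × (1−0.000016) = 0.099603
Rounded to 4 decimal places: P(Anesthesia gas delivery interrupted) ≈ 0.0996.

0.0996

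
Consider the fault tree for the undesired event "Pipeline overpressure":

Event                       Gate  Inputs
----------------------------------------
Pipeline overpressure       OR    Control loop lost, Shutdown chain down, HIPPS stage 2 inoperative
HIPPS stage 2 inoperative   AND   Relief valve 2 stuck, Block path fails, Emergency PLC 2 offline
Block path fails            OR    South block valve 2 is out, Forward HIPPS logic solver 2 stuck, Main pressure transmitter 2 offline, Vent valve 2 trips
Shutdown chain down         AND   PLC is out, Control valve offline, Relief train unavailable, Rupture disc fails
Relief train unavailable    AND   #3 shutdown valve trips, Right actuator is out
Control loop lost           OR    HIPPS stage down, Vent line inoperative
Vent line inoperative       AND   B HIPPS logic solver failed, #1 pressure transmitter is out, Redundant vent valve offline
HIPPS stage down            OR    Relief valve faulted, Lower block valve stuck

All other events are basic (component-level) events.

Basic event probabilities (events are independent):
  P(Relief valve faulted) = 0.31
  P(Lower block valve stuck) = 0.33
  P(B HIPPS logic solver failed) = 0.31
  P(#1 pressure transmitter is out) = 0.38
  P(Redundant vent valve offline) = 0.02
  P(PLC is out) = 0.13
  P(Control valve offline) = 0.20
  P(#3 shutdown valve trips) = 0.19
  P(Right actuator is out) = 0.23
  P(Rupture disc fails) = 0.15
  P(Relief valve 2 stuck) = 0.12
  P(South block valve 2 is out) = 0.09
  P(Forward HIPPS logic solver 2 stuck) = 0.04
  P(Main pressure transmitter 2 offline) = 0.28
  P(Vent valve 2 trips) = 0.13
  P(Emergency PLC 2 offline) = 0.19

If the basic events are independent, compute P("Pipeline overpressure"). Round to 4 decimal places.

0.5436

P(HIPPS stage down) [OR] = 1 − (1−0.31) × (1−0.33) = 0.537700
P(Vent line inoperative) [AND] = 0.31 × 0.38 × 0.02 = 0.002356
P(Control loop lost) [OR] = 1 − (1−0.537700) × (1−0.002356) = 0.538789
P(Relief train unavailable) [AND] = 0.19 × 0.23 = 0.043700
P(Shutdown chain down) [AND] = 0.13 × 0.20 × 0.043700 × 0.15 = 0.000170
P(Block path fails) [OR] = 1 − (1−0.09) × (1−0.04) × (1−0.28) × (1−0.13) = 0.452777
P(HIPPS stage 2 inoperative) [AND] = 0.12 × 0.452777 × 0.19 = 0.010323
P(Pipeline overpressure) [OR] = 1 − (1−0.538789) × (1−0.000170) × (1−0.010323) = 0.543628
Rounded to 4 decimal places: P(Pipeline overpressure) ≈ 0.5436.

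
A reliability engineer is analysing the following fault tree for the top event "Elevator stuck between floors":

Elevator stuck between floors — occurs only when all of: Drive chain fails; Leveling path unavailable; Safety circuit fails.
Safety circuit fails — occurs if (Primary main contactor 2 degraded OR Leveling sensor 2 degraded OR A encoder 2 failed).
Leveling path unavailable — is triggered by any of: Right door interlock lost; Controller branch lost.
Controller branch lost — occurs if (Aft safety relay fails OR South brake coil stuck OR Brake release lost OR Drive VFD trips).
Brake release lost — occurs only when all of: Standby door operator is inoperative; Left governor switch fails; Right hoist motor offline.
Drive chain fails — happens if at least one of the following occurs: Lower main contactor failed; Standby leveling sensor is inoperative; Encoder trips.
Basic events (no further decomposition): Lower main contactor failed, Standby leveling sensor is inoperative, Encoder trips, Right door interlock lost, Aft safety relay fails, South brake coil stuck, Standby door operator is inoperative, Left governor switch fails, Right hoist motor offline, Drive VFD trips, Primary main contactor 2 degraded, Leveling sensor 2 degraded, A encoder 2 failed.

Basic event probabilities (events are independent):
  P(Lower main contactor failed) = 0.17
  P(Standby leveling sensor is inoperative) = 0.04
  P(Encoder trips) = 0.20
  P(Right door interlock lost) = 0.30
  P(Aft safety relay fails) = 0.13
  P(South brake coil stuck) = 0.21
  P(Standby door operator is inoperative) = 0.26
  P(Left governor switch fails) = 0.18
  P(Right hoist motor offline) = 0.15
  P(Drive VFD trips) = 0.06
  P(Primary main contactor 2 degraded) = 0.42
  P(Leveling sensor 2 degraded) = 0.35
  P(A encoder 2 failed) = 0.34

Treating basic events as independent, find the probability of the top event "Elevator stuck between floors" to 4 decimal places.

P(Drive chain fails) [OR] = 1 − (1−0.17) × (1−0.04) × (1−0.20) = 0.362560
P(Brake release lost) [AND] = 0.26 × 0.18 × 0.15 = 0.007020
P(Controller branch lost) [OR] = 1 − (1−0.13) × (1−0.21) × (1−0.007020) × (1−0.06) = 0.358473
P(Leveling path unavailable) [OR] = 1 − (1−0.30) × (1−0.358473) = 0.550931
P(Safety circuit fails) [OR] = 1 − (1−0.42) × (1−0.35) × (1−0.34) = 0.751180
P(Elevator stuck between floors) [AND] = 0.362560 × 0.550931 × 0.751180 = 0.150045
Rounded to 4 decimal places: P(Elevator stuck between floors) ≈ 0.1500.

0.1500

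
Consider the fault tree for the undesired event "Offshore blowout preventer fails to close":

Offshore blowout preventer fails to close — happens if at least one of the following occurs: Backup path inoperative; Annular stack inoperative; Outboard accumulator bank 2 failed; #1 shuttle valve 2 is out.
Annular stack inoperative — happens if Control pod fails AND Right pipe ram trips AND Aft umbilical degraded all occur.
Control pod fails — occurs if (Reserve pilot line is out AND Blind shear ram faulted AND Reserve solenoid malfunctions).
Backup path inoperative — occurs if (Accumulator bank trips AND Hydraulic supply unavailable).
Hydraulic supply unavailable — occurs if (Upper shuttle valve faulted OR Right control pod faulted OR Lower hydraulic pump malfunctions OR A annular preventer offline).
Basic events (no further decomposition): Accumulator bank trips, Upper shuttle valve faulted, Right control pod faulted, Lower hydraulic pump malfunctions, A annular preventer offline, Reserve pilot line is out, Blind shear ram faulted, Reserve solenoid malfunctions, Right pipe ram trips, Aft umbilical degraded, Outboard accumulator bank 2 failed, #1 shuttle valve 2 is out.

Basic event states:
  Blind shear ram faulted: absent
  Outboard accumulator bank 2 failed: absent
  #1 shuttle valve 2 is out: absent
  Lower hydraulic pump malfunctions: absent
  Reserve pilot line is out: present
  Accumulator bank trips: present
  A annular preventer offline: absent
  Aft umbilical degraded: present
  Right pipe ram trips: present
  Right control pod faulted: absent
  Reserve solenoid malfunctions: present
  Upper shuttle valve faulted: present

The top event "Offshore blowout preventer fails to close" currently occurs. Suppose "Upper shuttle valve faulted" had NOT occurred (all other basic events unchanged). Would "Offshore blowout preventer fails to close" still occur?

Counterfactual: set "Upper shuttle valve faulted" to not occurred.
Hydraulic supply unavailable [OR]: Upper shuttle valve faulted=not, Right control pod faulted=not, Lower hydraulic pump malfunctions=not, A annular preventer offline=not → no input occurs → does not occur.
Backup path inoperative [AND]: Accumulator bank trips=occurs, Hydraulic supply unavailable=not → not all inputs occur → does not occur.
Control pod fails [AND]: Reserve pilot line is out=occurs, Blind shear ram faulted=not, Reserve solenoid malfunctions=occurs → not all inputs occur → does not occur.
Annular stack inoperative [AND]: Control pod fails=not, Right pipe ram trips=occurs, Aft umbilical degraded=occurs → not all inputs occur → does not occur.
Offshore blowout preventer fails to close [OR]: Backup path inoperative=not, Annular stack inoperative=not, Outboard accumulator bank 2 failed=not, #1 shuttle valve 2 is out=not → no input occurs → does not occur.

No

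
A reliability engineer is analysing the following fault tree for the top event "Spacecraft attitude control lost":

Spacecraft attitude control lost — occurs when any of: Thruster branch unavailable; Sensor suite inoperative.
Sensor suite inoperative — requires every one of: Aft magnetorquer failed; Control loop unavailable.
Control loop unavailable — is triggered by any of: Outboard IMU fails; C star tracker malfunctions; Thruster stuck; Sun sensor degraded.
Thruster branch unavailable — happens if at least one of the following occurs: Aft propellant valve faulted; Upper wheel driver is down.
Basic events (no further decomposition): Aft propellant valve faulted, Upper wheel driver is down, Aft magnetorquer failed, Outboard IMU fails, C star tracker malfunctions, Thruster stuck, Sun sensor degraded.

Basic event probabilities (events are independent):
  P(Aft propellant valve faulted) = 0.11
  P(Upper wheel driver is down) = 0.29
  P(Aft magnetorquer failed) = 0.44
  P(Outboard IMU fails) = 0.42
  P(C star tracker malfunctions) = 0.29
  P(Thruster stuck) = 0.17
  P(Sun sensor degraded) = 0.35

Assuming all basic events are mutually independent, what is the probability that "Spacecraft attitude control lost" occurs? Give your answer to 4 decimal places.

P(Thruster branch unavailable) [OR] = 1 − (1−0.11) × (1−0.29) = 0.368100
P(Control loop unavailable) [OR] = 1 − (1−0.42) × (1−0.29) × (1−0.17) × (1−0.35) = 0.777834
P(Sensor suite inoperative) [AND] = 0.44 × 0.777834 = 0.342247
P(Spacecraft attitude control lost) [OR] = 1 − (1−0.368100) × (1−0.342247) = 0.584366
Rounded to 4 decimal places: P(Spacecraft attitude control lost) ≈ 0.5844.

0.5844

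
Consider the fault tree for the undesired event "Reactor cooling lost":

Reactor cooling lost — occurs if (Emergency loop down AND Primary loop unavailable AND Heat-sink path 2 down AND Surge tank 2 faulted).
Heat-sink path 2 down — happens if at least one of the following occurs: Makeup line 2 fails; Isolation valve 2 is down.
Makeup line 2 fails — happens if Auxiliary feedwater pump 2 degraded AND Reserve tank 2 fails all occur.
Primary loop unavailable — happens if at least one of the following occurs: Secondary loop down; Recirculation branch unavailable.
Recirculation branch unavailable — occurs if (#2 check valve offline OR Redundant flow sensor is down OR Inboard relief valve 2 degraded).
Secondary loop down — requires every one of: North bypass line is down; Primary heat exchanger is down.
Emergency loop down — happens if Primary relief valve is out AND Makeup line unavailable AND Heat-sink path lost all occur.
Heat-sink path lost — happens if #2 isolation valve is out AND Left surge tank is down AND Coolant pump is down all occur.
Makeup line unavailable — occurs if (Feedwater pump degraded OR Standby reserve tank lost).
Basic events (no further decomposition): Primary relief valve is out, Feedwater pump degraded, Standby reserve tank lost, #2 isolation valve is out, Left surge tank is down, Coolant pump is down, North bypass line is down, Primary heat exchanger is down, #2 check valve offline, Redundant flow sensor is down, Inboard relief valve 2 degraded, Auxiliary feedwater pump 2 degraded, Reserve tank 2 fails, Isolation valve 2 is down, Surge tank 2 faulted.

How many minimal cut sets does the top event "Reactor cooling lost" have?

Makeup line unavailable [OR]: union of children's cut sets → 2 cut set(s).
Heat-sink path lost [AND]: one cut set from each child combined → 1 × 1 × 1 = 1 cut set(s).
Emergency loop down [AND]: one cut set from each child combined → 1 × 2 × 1 = 2 cut set(s).
Secondary loop down [AND]: one cut set from each child combined → 1 × 1 = 1 cut set(s).
Recirculation branch unavailable [OR]: union of children's cut sets → 3 cut set(s).
Primary loop unavailable [OR]: union of children's cut sets → 4 cut set(s).
Makeup line 2 fails [AND]: one cut set from each child combined → 1 × 1 = 1 cut set(s).
Heat-sink path 2 down [OR]: union of children's cut sets → 2 cut set(s).
Reactor cooling lost [AND]: one cut set from each child combined → 2 × 4 × 2 × 1 = 16 cut set(s).

16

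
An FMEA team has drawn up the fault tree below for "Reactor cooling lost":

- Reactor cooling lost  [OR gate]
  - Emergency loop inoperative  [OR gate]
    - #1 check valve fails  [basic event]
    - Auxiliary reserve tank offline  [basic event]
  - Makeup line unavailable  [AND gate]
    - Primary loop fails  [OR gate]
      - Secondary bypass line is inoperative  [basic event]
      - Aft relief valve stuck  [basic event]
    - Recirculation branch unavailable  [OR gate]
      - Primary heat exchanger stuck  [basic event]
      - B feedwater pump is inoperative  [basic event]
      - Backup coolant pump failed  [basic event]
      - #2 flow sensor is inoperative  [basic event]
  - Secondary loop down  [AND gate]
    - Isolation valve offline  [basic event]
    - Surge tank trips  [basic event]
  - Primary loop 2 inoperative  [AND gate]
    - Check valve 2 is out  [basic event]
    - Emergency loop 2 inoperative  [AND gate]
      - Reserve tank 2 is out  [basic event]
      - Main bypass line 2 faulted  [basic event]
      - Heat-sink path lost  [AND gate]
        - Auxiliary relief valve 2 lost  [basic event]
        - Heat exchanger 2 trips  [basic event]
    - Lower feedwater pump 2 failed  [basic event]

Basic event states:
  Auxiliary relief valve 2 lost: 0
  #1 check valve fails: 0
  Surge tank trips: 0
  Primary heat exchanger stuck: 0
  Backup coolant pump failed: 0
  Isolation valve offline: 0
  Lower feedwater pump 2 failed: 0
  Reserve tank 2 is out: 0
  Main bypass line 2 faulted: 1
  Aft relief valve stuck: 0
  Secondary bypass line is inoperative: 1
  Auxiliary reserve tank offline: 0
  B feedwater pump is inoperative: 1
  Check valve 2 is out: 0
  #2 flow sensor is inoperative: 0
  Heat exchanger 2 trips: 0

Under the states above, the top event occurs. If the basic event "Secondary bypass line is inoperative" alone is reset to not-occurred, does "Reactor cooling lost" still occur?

No

Counterfactual: set "Secondary bypass line is inoperative" to not occurred.
Emergency loop inoperative [OR]: #1 check valve fails=not, Auxiliary reserve tank offline=not → no input occurs → does not occur.
Primary loop fails [OR]: Secondary bypass line is inoperative=not, Aft relief valve stuck=not → no input occurs → does not occur.
Recirculation branch unavailable [OR]: Primary heat exchanger stuck=not, B feedwater pump is inoperative=occurs, Backup coolant pump failed=not, #2 flow sensor is inoperative=not → at least one input occurs → occurs.
Makeup line unavailable [AND]: Primary loop fails=not, Recirculation branch unavailable=occurs → not all inputs occur → does not occur.
Secondary loop down [AND]: Isolation valve offline=not, Surge tank trips=not → not all inputs occur → does not occur.
Heat-sink path lost [AND]: Auxiliary relief valve 2 lost=not, Heat exchanger 2 trips=not → not all inputs occur → does not occur.
Emergency loop 2 inoperative [AND]: Reserve tank 2 is out=not, Main bypass line 2 faulted=occurs, Heat-sink path lost=not → not all inputs occur → does not occur.
Primary loop 2 inoperative [AND]: Check valve 2 is out=not, Emergency loop 2 inoperative=not, Lower feedwater pump 2 failed=not → not all inputs occur → does not occur.
Reactor cooling lost [OR]: Emergency loop inoperative=not, Makeup line unavailable=not, Secondary loop down=not, Primary loop 2 inoperative=not → no input occurs → does not occur.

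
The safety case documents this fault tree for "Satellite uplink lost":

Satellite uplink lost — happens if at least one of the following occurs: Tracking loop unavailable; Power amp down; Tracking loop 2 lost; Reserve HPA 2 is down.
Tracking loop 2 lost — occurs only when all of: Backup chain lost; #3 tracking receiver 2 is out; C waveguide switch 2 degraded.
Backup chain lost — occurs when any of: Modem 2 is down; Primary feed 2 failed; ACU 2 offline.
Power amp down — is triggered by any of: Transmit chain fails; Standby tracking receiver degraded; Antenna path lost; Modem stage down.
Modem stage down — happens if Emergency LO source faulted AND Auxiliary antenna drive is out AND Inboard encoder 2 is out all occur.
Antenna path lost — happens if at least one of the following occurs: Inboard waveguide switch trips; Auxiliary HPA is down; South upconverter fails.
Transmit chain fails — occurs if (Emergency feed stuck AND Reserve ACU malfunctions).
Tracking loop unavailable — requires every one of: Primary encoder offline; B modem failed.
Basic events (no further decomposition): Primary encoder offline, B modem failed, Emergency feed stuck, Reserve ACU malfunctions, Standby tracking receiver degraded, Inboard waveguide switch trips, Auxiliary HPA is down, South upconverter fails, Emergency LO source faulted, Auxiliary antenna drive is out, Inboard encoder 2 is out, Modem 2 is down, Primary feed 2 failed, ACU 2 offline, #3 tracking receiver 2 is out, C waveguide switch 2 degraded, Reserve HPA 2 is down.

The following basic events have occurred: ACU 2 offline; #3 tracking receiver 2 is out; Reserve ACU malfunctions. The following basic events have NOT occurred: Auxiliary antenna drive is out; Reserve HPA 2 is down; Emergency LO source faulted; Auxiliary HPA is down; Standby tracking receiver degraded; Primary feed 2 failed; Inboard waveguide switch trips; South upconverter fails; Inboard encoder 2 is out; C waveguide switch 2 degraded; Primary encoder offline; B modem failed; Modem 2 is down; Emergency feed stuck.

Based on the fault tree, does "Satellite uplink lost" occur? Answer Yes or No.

No

Tracking loop unavailable [AND]: Primary encoder offline=not, B modem failed=not → not all inputs occur → does not occur.
Transmit chain fails [AND]: Emergency feed stuck=not, Reserve ACU malfunctions=occurs → not all inputs occur → does not occur.
Antenna path lost [OR]: Inboard waveguide switch trips=not, Auxiliary HPA is down=not, South upconverter fails=not → no input occurs → does not occur.
Modem stage down [AND]: Emergency LO source faulted=not, Auxiliary antenna drive is out=not, Inboard encoder 2 is out=not → not all inputs occur → does not occur.
Power amp down [OR]: Transmit chain fails=not, Standby tracking receiver degraded=not, Antenna path lost=not, Modem stage down=not → no input occurs → does not occur.
Backup chain lost [OR]: Modem 2 is down=not, Primary feed 2 failed=not, ACU 2 offline=occurs → at least one input occurs → occurs.
Tracking loop 2 lost [AND]: Backup chain lost=occurs, #3 tracking receiver 2 is out=occurs, C waveguide switch 2 degraded=not → not all inputs occur → does not occur.
Satellite uplink lost [OR]: Tracking loop unavailable=not, Power amp down=not, Tracking loop 2 lost=not, Reserve HPA 2 is down=not → no input occurs → does not occur.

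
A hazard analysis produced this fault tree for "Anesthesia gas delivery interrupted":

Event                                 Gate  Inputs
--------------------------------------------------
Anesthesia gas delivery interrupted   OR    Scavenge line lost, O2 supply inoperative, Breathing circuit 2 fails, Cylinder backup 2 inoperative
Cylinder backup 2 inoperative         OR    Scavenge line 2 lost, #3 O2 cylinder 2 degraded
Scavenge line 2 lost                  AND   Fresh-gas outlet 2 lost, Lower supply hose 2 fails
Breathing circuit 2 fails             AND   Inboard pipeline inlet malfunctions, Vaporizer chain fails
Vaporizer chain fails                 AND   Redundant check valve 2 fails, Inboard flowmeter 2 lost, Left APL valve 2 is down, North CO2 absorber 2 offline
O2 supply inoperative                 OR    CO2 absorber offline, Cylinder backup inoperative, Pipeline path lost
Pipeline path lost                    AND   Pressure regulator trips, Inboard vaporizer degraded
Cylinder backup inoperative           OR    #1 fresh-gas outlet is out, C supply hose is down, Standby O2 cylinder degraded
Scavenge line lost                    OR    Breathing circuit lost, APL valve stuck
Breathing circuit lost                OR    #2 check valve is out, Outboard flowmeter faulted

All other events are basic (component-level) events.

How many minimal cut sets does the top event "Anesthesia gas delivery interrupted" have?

Breathing circuit lost [OR]: union of children's cut sets → 2 cut set(s).
Scavenge line lost [OR]: union of children's cut sets → 3 cut set(s).
Cylinder backup inoperative [OR]: union of children's cut sets → 3 cut set(s).
Pipeline path lost [AND]: one cut set from each child combined → 1 × 1 = 1 cut set(s).
O2 supply inoperative [OR]: union of children's cut sets → 5 cut set(s).
Vaporizer chain fails [AND]: one cut set from each child combined → 1 × 1 × 1 × 1 = 1 cut set(s).
Breathing circuit 2 fails [AND]: one cut set from each child combined → 1 × 1 = 1 cut set(s).
Scavenge line 2 lost [AND]: one cut set from each child combined → 1 × 1 = 1 cut set(s).
Cylinder backup 2 inoperative [OR]: union of children's cut sets → 2 cut set(s).
Anesthesia gas delivery interrupted [OR]: union of children's cut sets → 11 cut set(s).

11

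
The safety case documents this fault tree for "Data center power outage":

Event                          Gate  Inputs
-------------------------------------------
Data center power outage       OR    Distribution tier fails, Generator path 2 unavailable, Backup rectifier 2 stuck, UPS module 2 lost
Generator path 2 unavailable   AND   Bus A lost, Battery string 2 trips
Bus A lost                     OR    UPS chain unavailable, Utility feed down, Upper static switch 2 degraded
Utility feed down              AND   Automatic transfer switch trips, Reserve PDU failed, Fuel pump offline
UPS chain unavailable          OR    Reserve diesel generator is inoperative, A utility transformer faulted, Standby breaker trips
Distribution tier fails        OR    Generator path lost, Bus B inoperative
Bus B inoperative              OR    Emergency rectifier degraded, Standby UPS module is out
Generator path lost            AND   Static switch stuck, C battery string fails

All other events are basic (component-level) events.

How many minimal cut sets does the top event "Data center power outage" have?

10

Generator path lost [AND]: one cut set from each child combined → 1 × 1 = 1 cut set(s).
Bus B inoperative [OR]: union of children's cut sets → 2 cut set(s).
Distribution tier fails [OR]: union of children's cut sets → 3 cut set(s).
UPS chain unavailable [OR]: union of children's cut sets → 3 cut set(s).
Utility feed down [AND]: one cut set from each child combined → 1 × 1 × 1 = 1 cut set(s).
Bus A lost [OR]: union of children's cut sets → 5 cut set(s).
Generator path 2 unavailable [AND]: one cut set from each child combined → 5 × 1 = 5 cut set(s).
Data center power outage [OR]: union of children's cut sets → 10 cut set(s).
Minimal cut sets: {C battery string fails, Static switch stuck}; {Emergency rectifier degraded}; {Standby UPS module is out}; {Battery string 2 trips, Reserve diesel generator is inoperative}; {A utility transformer faulted, Battery string 2 trips}; {Battery string 2 trips, Standby breaker trips}; {Automatic transfer switch trips, Battery string 2 trips, Fuel pump offline, Reserve PDU failed}; {Battery string 2 trips, Upper static switch 2 degraded}; {Backup rectifier 2 stuck}; {UPS module 2 lost}.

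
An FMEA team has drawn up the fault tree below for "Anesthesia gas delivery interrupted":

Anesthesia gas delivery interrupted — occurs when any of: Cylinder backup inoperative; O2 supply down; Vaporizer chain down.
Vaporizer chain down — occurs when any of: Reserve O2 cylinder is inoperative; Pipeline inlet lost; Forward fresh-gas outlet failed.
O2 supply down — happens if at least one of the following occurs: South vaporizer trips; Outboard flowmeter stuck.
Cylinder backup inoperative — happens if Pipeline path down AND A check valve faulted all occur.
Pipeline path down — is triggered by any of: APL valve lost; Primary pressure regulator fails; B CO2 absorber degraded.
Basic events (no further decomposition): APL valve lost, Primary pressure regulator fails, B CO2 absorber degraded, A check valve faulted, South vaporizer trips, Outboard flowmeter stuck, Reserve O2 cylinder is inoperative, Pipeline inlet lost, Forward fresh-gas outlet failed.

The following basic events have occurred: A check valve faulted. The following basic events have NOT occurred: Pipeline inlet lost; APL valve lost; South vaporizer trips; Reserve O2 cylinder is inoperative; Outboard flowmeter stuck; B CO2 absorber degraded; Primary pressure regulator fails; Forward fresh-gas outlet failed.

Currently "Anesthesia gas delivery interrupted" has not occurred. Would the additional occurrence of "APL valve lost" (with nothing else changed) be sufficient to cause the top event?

Counterfactual: set "APL valve lost" to occurred.
Pipeline path down [OR]: APL valve lost=occurs, Primary pressure regulator fails=not, B CO2 absorber degraded=not → at least one input occurs → occurs.
Cylinder backup inoperative [AND]: Pipeline path down=occurs, A check valve faulted=occurs → all inputs occur → occurs.
O2 supply down [OR]: South vaporizer trips=not, Outboard flowmeter stuck=not → no input occurs → does not occur.
Vaporizer chain down [OR]: Reserve O2 cylinder is inoperative=not, Pipeline inlet lost=not, Forward fresh-gas outlet failed=not → no input occurs → does not occur.
Anesthesia gas delivery interrupted [OR]: Cylinder backup inoperative=occurs, O2 supply down=not, Vaporizer chain down=not → at least one input occurs → occurs.

Yes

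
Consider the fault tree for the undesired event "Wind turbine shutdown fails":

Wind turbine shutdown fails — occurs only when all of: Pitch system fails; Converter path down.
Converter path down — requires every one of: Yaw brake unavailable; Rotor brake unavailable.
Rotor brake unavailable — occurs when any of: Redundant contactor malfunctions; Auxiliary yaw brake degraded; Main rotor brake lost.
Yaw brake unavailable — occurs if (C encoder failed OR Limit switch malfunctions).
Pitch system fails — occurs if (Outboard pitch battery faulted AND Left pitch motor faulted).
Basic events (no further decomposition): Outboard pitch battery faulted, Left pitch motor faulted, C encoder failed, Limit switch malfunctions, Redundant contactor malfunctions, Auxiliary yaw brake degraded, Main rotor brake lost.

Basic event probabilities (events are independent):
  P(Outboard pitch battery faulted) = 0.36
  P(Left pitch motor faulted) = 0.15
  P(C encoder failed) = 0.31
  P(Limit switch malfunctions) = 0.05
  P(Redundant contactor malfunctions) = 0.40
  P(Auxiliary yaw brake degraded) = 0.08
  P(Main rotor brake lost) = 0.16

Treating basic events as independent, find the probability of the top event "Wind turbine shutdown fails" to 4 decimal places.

P(Pitch system fails) [AND] = 0.36 × 0.15 = 0.054000
P(Yaw brake unavailable) [OR] = 1 − (1−0.31) × (1−0.05) = 0.344500
P(Rotor brake unavailable) [OR] = 1 − (1−0.40) × (1−0.08) × (1−0.16) = 0.536320
P(Converter path down) [AND] = 0.344500 × 0.536320 = 0.184762
P(Wind turbine shutdown fails) [AND] = 0.054000 × 0.184762 = 0.009977
Rounded to 4 decimal places: P(Wind turbine shutdown fails) ≈ 0.0100.

0.0100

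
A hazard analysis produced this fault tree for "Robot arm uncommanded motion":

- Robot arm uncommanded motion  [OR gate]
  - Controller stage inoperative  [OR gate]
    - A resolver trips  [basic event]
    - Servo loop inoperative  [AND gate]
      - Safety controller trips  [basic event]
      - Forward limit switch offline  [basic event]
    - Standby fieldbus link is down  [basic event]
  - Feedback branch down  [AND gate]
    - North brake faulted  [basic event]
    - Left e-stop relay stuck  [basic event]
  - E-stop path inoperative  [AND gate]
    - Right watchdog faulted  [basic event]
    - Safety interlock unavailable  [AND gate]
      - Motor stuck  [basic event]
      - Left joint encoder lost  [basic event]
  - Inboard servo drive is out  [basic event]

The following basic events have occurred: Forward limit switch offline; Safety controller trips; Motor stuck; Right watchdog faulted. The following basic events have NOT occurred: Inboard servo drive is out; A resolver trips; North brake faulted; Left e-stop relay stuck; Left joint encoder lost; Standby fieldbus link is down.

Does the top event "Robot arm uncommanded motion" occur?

Yes

Servo loop inoperative [AND]: Safety controller trips=occurs, Forward limit switch offline=occurs → all inputs occur → occurs.
Controller stage inoperative [OR]: A resolver trips=not, Servo loop inoperative=occurs, Standby fieldbus link is down=not → at least one input occurs → occurs.
Feedback branch down [AND]: North brake faulted=not, Left e-stop relay stuck=not → not all inputs occur → does not occur.
Safety interlock unavailable [AND]: Motor stuck=occurs, Left joint encoder lost=not → not all inputs occur → does not occur.
E-stop path inoperative [AND]: Right watchdog faulted=occurs, Safety interlock unavailable=not → not all inputs occur → does not occur.
Robot arm uncommanded motion [OR]: Controller stage inoperative=occurs, Feedback branch down=not, E-stop path inoperative=not, Inboard servo drive is out=not → at least one input occurs → occurs.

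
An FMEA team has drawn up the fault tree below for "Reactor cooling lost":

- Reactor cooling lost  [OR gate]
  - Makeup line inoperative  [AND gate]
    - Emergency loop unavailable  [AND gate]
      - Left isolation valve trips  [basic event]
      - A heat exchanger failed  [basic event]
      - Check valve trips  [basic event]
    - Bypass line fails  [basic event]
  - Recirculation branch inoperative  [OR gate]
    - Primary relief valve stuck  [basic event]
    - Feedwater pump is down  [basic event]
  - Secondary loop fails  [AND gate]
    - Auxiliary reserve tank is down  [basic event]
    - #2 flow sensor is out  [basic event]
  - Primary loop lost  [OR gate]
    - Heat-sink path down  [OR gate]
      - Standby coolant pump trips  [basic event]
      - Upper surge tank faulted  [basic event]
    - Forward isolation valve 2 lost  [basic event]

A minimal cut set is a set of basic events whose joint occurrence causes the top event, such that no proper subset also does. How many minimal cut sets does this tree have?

Emergency loop unavailable [AND]: one cut set from each child combined → 1 × 1 × 1 = 1 cut set(s).
Makeup line inoperative [AND]: one cut set from each child combined → 1 × 1 = 1 cut set(s).
Recirculation branch inoperative [OR]: union of children's cut sets → 2 cut set(s).
Secondary loop fails [AND]: one cut set from each child combined → 1 × 1 = 1 cut set(s).
Heat-sink path down [OR]: union of children's cut sets → 2 cut set(s).
Primary loop lost [OR]: union of children's cut sets → 3 cut set(s).
Reactor cooling lost [OR]: union of children's cut sets → 7 cut set(s).
Minimal cut sets: {A heat exchanger failed, Bypass line fails, Check valve trips, Left isolation valve trips}; {Primary relief valve stuck}; {Feedwater pump is down}; {#2 flow sensor is out, Auxiliary reserve tank is down}; {Standby coolant pump trips}; {Upper surge tank faulted}; {Forward isolation valve 2 lost}.

7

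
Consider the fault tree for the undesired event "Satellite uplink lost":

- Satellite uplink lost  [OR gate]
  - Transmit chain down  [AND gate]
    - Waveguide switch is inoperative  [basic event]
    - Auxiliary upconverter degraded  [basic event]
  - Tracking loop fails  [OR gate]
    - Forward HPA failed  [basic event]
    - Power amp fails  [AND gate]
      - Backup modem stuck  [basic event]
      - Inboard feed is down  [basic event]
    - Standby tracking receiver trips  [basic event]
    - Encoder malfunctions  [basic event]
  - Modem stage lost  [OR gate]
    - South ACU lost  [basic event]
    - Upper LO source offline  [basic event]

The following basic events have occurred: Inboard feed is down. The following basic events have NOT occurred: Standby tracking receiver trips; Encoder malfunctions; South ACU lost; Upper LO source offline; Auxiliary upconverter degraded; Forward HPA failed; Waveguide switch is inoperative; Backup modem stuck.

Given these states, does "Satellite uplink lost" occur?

No

Transmit chain down [AND]: Waveguide switch is inoperative=not, Auxiliary upconverter degraded=not → not all inputs occur → does not occur.
Power amp fails [AND]: Backup modem stuck=not, Inboard feed is down=occurs → not all inputs occur → does not occur.
Tracking loop fails [OR]: Forward HPA failed=not, Power amp fails=not, Standby tracking receiver trips=not, Encoder malfunctions=not → no input occurs → does not occur.
Modem stage lost [OR]: South ACU lost=not, Upper LO source offline=not → no input occurs → does not occur.
Satellite uplink lost [OR]: Transmit chain down=not, Tracking loop fails=not, Modem stage lost=not → no input occurs → does not occur.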